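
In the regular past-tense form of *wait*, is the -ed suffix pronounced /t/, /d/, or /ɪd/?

The stem *wait* ends in /t/ or /d/.
The -ed suffix is realized as /ɪd/ after /t, d/; as /t/ after other voiceless consonants; and as /d/ after other voiced sounds.
So -ed on *wait* is pronounced /ɪd/.

/ɪd/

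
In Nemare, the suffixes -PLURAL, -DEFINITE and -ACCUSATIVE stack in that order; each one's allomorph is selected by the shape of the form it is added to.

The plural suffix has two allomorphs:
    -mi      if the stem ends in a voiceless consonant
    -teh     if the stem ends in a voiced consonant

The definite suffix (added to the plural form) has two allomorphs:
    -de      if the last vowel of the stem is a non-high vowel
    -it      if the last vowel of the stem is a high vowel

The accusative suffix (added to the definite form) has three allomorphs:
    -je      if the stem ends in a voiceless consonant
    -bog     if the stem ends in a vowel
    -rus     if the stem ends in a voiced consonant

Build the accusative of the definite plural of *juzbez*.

*juzbez*: final consonant = /z/, voiced → -teh → *juzbezteh*.
Since the last vowel of the plural form *juzbezteh* is /e/ (a non-high vowel), it takes -de, giving *juzbeztehde*.
Since the final sound of the definite form *juzbeztehde* is /e/ (a vowel), it takes -bog, giving *juzbeztehdebog*.

juzbeztehdebog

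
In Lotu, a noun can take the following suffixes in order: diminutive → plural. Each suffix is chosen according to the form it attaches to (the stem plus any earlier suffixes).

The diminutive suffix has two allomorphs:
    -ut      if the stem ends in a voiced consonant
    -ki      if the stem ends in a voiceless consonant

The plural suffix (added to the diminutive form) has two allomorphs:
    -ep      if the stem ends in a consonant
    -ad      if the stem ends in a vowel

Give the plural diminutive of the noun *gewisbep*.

Since the final consonant of *gewisbep* is /p/ (voiceless), it takes -ki, giving *gewisbepki*.
The final sound of the diminutive form *gewisbepki* is /i/, which is a vowel, so the plural suffix is -ad, giving *gewisbepkiad*.

gewisbepkiad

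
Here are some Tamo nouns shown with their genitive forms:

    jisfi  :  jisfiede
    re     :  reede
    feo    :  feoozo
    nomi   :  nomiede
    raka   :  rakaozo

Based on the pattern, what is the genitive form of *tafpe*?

tafpeede

Looking at the last vowel of each stem: -ede when the last vowel of the stem is a front vowel (*jisfi*, *re*, *nomi*); -ozo when the last vowel of the stem is a back vowel (*feo*, *raka*).
Since the last vowel of *tafpe* is /e/ (a front vowel), it takes -ede, giving *tafpeede*.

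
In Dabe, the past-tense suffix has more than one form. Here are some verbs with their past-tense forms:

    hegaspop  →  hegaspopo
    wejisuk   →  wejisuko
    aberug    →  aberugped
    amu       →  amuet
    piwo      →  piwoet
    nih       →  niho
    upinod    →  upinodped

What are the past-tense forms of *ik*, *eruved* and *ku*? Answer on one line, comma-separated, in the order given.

The pattern is voicing of the final sound: -o when the stem ends in a voiceless consonant (*hegaspop*, *wejisuk*, *nih*); -ped when the stem ends in a voiced consonant (*aberug*, *upinod*); -et when the stem ends in a vowel (*amu*, *piwo*).
*ik* — final sound /k/ (a voiceless consonant) → -o → *iko*.
The final sound of *eruved* is /d/, which is a voiced consonant, so the suffix is -ped, giving *eruvedped*.
Since the final sound of *ku* is /u/ (a vowel), it takes -et, giving *kuet*.

iko, eruvedped, kuet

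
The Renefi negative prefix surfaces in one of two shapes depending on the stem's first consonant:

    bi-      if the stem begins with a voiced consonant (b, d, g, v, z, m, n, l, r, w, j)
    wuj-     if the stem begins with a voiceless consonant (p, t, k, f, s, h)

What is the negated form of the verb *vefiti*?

Since the first consonant of *vefiti* is /v/ (voiced), it takes bi-, giving *bivefiti*.

bivefiti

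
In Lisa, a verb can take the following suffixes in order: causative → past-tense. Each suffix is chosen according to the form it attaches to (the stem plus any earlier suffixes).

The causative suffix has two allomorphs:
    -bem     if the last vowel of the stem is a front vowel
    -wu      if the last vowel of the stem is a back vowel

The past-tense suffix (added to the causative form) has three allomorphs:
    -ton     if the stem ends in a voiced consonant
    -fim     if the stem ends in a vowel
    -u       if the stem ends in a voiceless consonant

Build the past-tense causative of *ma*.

The last vowel of *ma* is /a/, which is a back vowel, so the causative suffix is -wu, giving *mawu*.
Since the final sound of the causative form *mawu* is /u/ (a vowel), it takes -fim, giving *mawufim*.

mawufim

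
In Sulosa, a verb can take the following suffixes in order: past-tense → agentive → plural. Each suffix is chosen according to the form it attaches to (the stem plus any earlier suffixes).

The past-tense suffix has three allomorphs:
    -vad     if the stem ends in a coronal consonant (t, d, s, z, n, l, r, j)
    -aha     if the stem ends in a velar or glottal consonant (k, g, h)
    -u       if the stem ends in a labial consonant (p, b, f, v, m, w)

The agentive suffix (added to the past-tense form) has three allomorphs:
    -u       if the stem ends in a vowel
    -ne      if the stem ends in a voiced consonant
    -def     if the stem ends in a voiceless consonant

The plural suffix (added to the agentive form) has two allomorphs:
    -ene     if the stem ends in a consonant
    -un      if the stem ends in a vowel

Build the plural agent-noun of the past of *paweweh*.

The final consonant of *paweweh* is /h/, which is velar/glottal, so the past-tense suffix is -aha, giving *pawewehaha*.
The past-tense form *pawewehaha* — final sound /a/ (a vowel) → -u → *pawewehahau*.
The final sound of the agentive form *pawewehahau* is /u/, which is a vowel, so the plural suffix is -un, giving *pawewehahauun*.

pawewehahauun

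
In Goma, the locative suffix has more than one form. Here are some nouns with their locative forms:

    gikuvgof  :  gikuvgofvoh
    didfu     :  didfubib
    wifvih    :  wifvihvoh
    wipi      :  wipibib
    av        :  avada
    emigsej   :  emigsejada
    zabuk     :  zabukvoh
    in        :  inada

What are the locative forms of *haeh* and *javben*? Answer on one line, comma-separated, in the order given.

Looking at the final sound of each stem: -voh when the stem ends in a voiceless consonant (*gikuvgof*, *wifvih*, *zabuk*); -ada when the stem ends in a voiced consonant (*av*, *emigsej*, *in*); -bib when the stem ends in a vowel (*didfu*, *wipi*).
The final sound of *haeh* is /h/, which is a voiceless consonant, so the suffix is -voh, giving *haehvoh*.
*javben*: final sound = /n/, a voiced consonant → -ada → *javbenada*.

haehvoh, javbenada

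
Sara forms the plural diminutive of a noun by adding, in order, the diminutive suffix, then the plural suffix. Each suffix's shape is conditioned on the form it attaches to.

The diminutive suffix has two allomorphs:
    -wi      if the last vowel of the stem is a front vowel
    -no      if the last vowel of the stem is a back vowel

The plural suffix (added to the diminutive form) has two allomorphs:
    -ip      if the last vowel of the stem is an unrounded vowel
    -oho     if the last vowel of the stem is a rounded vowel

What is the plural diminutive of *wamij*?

wamijwiip

The last vowel of *wamij* is /i/, which is a front vowel, so the diminutive suffix is -wi, giving *wamijwi*.
The diminutive form *wamijwi* — last vowel /i/ (an unrounded vowel) → -ip → *wamijwiip*.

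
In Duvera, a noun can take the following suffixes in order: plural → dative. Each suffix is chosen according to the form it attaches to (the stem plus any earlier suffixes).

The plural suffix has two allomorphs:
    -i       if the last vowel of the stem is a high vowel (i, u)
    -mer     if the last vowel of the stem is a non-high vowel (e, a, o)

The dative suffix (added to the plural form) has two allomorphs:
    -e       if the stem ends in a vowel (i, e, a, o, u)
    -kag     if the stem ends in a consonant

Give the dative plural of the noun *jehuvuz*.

Since the last vowel of *jehuvuz* is /u/ (a high vowel), it takes -i, giving *jehuvuzi*.
The final sound of the plural form *jehuvuzi* is /i/, which is a vowel, so the dative suffix is -e, giving *jehuvuzie*.

jehuvuzie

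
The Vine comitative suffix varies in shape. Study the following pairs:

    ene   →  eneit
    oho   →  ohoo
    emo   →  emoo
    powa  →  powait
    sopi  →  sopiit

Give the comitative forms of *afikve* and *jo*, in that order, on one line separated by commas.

Looking at the last vowel of each stem: -o when the last vowel of the stem is a rounded vowel (*oho*, *emo*); -it when the last vowel of the stem is an unrounded vowel (*ene*, *powa*, *sopi*).
*afikve* — last vowel /e/ (an unrounded vowel) → -it → *afikveit*.
Since the last vowel of *jo* is /o/ (a rounded vowel), it takes -o, giving *joo*.

afikveit, joo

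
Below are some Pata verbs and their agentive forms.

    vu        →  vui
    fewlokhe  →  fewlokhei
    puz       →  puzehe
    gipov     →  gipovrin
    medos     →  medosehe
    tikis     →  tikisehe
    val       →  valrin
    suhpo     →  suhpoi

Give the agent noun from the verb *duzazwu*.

duzazwui

The alternation tracks the final sound of the stem — -ehe when the stem ends in a sibilant (*puz*, *medos*, *tikis*); -rin when the stem ends in a non-sibilant consonant (*gipov*, *val*); -i when the stem ends in a vowel (*vu*, *fewlokhe*, *suhpo*).
*duzazwu*: final sound = /u/, a vowel → -i → *duzazwui*.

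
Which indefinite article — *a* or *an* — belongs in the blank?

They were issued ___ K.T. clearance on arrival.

a

The indefinite article is chosen by the initial *sound* of the following word, not its spelling.
The initialism *K.T.* is read letter by letter; the first letter, K, is pronounced /keɪ/, which begins with a consonant sound.
So the article is *a*: They were issued a K.T. clearance on arrival.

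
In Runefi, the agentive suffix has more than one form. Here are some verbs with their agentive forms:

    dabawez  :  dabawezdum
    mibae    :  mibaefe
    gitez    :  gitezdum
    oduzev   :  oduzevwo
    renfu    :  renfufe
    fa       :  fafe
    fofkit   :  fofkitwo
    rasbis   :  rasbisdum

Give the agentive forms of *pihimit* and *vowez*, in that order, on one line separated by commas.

The alternation tracks the final sound of the stem — -dum when the stem ends in a sibilant (*dabawez*, *gitez*, *rasbis*); -wo when the stem ends in a non-sibilant consonant (*oduzev*, *fofkit*); -fe when the stem ends in a vowel (*mibae*, *renfu*, *fa*).
The final sound of *pihimit* is /t/, which is a non-sibilant consonant, so the suffix is -wo, giving *pihimitwo*.
The final sound of *vowez* is /z/, which is a sibilant, so the suffix is -dum, giving *vowezdum*.

pihimitwo, vowezdum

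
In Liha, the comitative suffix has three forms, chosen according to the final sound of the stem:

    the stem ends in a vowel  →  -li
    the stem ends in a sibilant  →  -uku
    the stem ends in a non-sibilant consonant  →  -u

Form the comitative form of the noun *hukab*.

*hukab*: final sound = /b/, a non-sibilant consonant → -u → *hukabu*.

hukabu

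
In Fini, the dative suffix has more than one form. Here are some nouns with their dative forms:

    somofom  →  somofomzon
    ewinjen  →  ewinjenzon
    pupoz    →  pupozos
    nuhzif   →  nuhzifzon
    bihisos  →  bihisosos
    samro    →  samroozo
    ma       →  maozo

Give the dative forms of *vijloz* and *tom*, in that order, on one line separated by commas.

The alternation tracks the final sound of the stem — -os when the stem ends in a sibilant (*pupoz*, *bihisos*); -zon when the stem ends in a non-sibilant consonant (*somofom*, *ewinjen*, *nuhzif*); -ozo when the stem ends in a vowel (*samro*, *ma*).
*vijloz* — final sound /z/ (a sibilant) → -os → *vijlozos*.
*tom*: final sound = /m/, a non-sibilant consonant → -zon → *tomzon*.

vijlozos, tomzon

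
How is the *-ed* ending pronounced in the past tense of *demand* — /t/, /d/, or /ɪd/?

The stem *demand* ends in /t/ or /d/.
The -ed suffix is realized as /ɪd/ after /t, d/; as /t/ after other voiceless consonants; and as /d/ after other voiced sounds.
So -ed on *demand* is pronounced /ɪd/.

/ɪd/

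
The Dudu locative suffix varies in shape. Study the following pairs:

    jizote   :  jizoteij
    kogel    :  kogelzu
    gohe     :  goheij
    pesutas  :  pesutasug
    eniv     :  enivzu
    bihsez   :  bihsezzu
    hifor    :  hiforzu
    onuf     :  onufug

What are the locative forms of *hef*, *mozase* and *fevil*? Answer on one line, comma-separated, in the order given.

The alternation tracks the final sound of the stem — -ug when the stem ends in a voiceless consonant (*pesutas*, *onuf*); -zu when the stem ends in a voiced consonant (*kogel*, *eniv*, *bihsez*, *hifor*); -ij when the stem ends in a vowel (*jizote*, *gohe*).
The final sound of *hef* is /f/, which is a voiceless consonant, so the suffix is -ug, giving *hefug*.
*mozase*: final sound = /e/, a vowel → -ij → *mozaseij*.
The final sound of *fevil* is /l/, which is a voiced consonant, so the suffix is -zu, giving *fevilzu*.

hefug, mozaseij, fevilzu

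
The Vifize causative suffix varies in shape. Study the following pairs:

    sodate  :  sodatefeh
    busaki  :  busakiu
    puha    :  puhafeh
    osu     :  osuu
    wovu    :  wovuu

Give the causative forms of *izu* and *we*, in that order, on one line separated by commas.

izuu, wefeh

The suffix is conditioned by the last vowel: -u when the last vowel of the stem is a high vowel (*busaki*, *osu*, *wovu*); -feh when the last vowel of the stem is a non-high vowel (*sodate*, *puha*).
*izu* — last vowel /u/ (a high vowel) → -u → *izuu*.
The last vowel of *we* is /e/, which is a non-high vowel, so the suffix is -feh, giving *wefeh*.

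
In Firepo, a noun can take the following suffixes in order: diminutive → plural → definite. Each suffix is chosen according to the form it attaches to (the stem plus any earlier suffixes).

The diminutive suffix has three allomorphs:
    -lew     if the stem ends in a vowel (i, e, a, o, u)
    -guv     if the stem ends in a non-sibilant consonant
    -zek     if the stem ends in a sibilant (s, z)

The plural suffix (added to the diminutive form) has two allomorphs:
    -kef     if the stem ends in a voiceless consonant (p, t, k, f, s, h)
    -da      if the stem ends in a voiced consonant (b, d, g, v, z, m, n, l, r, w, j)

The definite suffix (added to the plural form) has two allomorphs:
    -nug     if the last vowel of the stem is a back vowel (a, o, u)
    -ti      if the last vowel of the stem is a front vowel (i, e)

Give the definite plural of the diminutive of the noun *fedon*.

fedonguvdanug

Since the final sound of *fedon* is /n/ (a non-sibilant consonant), it takes -guv, giving *fedonguv*.
The diminutive form *fedonguv* — final consonant /v/ (voiced) → -da → *fedonguvda*.
The plural form *fedonguvda*: last vowel = /a/, a back vowel → -nug → *fedonguvdanug*.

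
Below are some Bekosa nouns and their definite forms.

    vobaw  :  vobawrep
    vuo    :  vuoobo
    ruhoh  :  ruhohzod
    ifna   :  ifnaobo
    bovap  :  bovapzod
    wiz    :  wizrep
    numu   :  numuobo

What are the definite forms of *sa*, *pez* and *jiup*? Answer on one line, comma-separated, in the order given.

saobo, pezrep, jiupzod

The suffix is conditioned by the final sound: -zod when the stem ends in a voiceless consonant (*ruhoh*, *bovap*); -rep when the stem ends in a voiced consonant (*vobaw*, *wiz*); -obo when the stem ends in a vowel (*vuo*, *ifna*, *numu*).
Since the final sound of *sa* is /a/ (a vowel), it takes -obo, giving *saobo*.
The final sound of *pez* is /z/, which is a voiced consonant, so the suffix is -rep, giving *pezrep*.
*jiup*: final sound = /p/, a voiceless consonant → -zod → *jiupzod*.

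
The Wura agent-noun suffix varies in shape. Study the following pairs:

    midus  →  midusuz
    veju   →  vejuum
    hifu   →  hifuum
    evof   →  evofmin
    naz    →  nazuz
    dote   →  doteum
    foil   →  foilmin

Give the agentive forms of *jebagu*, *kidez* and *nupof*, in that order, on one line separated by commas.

jebaguum, kidezuz, nupofmin

The suffix is conditioned by the final sound: -uz when the stem ends in a sibilant (*midus*, *naz*); -min when the stem ends in a non-sibilant consonant (*evof*, *foil*); -um when the stem ends in a vowel (*veju*, *hifu*, *dote*).
*jebagu*: final sound = /u/, a vowel → -um → *jebaguum*.
*kidez*: final sound = /z/, a sibilant → -uz → *kidezuz*.
*nupof* — final sound /f/ (a non-sibilant consonant) → -min → *nupofmin*.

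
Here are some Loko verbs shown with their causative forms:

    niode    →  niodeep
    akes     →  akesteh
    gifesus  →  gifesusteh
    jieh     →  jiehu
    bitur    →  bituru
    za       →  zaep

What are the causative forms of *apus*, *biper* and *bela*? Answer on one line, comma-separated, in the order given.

The alternation tracks the final sound of the stem — -teh when the stem ends in a sibilant (*akes*, *gifesus*); -u when the stem ends in a non-sibilant consonant (*jieh*, *bitur*); -ep when the stem ends in a vowel (*niode*, *za*).
The final sound of *apus* is /s/, which is a sibilant, so the suffix is -teh, giving *apusteh*.
*biper*: final sound = /r/, a non-sibilant consonant → -u → *biperu*.
*bela*: final sound = /a/, a vowel → -ep → *belaep*.

apusteh, biperu, belaep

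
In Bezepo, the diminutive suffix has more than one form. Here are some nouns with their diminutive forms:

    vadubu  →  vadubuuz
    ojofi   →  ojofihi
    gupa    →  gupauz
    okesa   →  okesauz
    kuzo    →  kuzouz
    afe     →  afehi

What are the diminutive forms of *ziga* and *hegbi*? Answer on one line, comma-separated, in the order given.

zigauz, hegbihi

Looking at the last vowel of each stem: -hi when the last vowel of the stem is a front vowel (*ojofi*, *afe*); -uz when the last vowel of the stem is a back vowel (*vadubu*, *gupa*, *okesa*, *kuzo*).
Since the last vowel of *ziga* is /a/ (a back vowel), it takes -uz, giving *zigauz*.
*hegbi* — last vowel /i/ (a front vowel) → -hi → *hegbihi*.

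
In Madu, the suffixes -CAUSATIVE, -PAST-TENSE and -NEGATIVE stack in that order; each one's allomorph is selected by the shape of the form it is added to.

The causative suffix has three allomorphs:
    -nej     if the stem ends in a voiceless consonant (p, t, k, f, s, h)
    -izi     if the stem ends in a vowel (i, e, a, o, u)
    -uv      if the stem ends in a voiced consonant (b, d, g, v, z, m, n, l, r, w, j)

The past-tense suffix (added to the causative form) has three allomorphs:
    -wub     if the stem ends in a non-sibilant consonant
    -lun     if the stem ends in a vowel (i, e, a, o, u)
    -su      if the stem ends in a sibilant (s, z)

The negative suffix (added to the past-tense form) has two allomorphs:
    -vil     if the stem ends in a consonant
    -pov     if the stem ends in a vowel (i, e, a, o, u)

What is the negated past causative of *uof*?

Since the final sound of *uof* is /f/ (a voiceless consonant), it takes -nej, giving *uofnej*.
The causative form *uofnej*: final sound = /j/, a non-sibilant consonant → -wub → *uofnejwub*.
The past-tense form *uofnejwub*: final sound = /b/, a consonant → -vil → *uofnejwubvil*.

uofnejwubvil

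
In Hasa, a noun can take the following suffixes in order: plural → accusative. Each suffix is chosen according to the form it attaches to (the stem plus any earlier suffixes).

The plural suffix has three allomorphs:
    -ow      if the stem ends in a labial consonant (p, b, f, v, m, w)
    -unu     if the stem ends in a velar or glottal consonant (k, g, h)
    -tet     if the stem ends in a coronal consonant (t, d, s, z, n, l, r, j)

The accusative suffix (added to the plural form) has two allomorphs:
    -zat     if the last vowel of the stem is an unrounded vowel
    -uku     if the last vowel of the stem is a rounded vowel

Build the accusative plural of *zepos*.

zepostetzat

*zepos*: final consonant = /s/, coronal → -tet → *zepostet*.
The plural form *zepostet* — last vowel /e/ (an unrounded vowel) → -zat → *zepostetzat*.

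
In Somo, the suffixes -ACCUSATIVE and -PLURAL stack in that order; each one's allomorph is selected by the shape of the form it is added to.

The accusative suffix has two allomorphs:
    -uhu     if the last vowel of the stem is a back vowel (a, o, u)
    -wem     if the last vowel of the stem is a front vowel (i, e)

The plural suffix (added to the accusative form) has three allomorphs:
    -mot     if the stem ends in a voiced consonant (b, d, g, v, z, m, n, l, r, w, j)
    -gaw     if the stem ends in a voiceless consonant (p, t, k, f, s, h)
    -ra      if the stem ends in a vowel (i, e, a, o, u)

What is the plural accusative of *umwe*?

umwewemmot

The last vowel of *umwe* is /e/, which is a front vowel, so the accusative suffix is -wem, giving *umwewem*.
The accusative form *umwewem* — final sound /m/ (a voiced consonant) → -mot → *umwewemmot*.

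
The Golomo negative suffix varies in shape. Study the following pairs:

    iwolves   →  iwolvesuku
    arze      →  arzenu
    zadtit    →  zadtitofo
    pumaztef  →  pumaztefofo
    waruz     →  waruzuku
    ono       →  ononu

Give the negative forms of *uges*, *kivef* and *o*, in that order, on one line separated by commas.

Looking at the final sound of each stem: -uku when the stem ends in a sibilant (*iwolves*, *waruz*); -ofo when the stem ends in a non-sibilant consonant (*zadtit*, *pumaztef*); -nu when the stem ends in a vowel (*arze*, *ono*).
*uges* — final sound /s/ (a sibilant) → -uku → *ugesuku*.
*kivef* — final sound /f/ (a non-sibilant consonant) → -ofo → *kivefofo*.
The final sound of *o* is /o/, which is a vowel, so the suffix is -nu, giving *onu*.

ugesuku, kivefofo, onu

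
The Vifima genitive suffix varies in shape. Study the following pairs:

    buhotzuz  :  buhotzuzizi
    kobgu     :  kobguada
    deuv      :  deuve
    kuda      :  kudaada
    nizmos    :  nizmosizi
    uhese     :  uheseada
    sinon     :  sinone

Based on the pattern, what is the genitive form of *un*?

Looking at the final sound of each stem: -izi when the stem ends in a sibilant (*buhotzuz*, *nizmos*); -e when the stem ends in a non-sibilant consonant (*deuv*, *sinon*); -ada when the stem ends in a vowel (*kobgu*, *kuda*, *uhese*).
Since the final sound of *un* is /n/ (a non-sibilant consonant), it takes -e, giving *une*.

une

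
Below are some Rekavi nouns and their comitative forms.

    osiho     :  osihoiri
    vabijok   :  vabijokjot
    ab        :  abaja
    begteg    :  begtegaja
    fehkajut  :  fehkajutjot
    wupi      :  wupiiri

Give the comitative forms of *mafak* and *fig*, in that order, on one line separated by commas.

The suffix is conditioned by the final sound: -jot when the stem ends in a voiceless consonant (*vabijok*, *fehkajut*); -aja when the stem ends in a voiced consonant (*ab*, *begteg*); -iri when the stem ends in a vowel (*osiho*, *wupi*).
Since the final sound of *mafak* is /k/ (a voiceless consonant), it takes -jot, giving *mafakjot*.
*fig*: final sound = /g/, a voiced consonant → -aja → *figaja*.

mafakjot, figaja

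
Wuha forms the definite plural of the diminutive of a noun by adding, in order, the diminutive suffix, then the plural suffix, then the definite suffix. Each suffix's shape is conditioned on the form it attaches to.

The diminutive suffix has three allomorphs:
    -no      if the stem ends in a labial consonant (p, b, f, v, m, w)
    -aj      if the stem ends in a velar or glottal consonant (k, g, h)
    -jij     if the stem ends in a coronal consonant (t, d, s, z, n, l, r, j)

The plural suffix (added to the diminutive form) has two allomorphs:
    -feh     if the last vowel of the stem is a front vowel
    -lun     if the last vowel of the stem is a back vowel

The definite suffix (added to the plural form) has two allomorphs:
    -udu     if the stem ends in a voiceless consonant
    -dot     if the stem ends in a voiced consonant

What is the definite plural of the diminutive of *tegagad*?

tegagadjijfehudu

*tegagad* — final consonant /d/ (coronal) → -jij → *tegagadjij*.
Since the last vowel of the diminutive form *tegagadjij* is /i/ (a front vowel), it takes -feh, giving *tegagadjijfeh*.
The plural form *tegagadjijfeh*: final consonant = /h/, voiceless → -udu → *tegagadjijfehudu*.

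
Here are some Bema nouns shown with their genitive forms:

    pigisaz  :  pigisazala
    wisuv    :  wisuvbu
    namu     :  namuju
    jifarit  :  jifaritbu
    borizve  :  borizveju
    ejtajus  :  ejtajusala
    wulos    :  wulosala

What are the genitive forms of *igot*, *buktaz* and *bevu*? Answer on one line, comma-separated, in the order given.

Looking at the final sound of each stem: -ala when the stem ends in a sibilant (*pigisaz*, *ejtajus*, *wulos*); -bu when the stem ends in a non-sibilant consonant (*wisuv*, *jifarit*); -ju when the stem ends in a vowel (*namu*, *borizve*).
*igot* — final sound /t/ (a non-sibilant consonant) → -bu → *igotbu*.
Since the final sound of *buktaz* is /z/ (a sibilant), it takes -ala, giving *buktazala*.
*bevu*: final sound = /u/, a vowel → -ju → *bevuju*.

igotbu, buktazala, bevuju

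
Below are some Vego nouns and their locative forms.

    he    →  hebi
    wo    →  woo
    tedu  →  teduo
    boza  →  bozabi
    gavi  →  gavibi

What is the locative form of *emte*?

emtebi

The suffix is conditioned by the last vowel: -o when the last vowel of the stem is a rounded vowel (*wo*, *tedu*); -bi when the last vowel of the stem is an unrounded vowel (*he*, *boza*, *gavi*).
*emte* — last vowel /e/ (an unrounded vowel) → -bi → *emtebi*.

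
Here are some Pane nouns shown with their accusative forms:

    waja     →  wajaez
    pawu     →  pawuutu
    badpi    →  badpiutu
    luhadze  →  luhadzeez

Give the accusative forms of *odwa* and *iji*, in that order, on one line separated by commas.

The alternation tracks the last vowel of the stem — -utu when the last vowel of the stem is a high vowel (*pawu*, *badpi*); -ez when the last vowel of the stem is a non-high vowel (*waja*, *luhadze*).
Since the last vowel of *odwa* is /a/ (a non-high vowel), it takes -ez, giving *odwaez*.
The last vowel of *iji* is /i/, which is a high vowel, so the suffix is -utu, giving *ijiutu*.

odwaez, ijiutu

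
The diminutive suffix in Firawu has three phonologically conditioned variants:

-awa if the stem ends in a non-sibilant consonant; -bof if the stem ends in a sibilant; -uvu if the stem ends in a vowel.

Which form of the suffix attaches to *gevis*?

*gevis*: final sound = /s/, a sibilant → -bof.

-bof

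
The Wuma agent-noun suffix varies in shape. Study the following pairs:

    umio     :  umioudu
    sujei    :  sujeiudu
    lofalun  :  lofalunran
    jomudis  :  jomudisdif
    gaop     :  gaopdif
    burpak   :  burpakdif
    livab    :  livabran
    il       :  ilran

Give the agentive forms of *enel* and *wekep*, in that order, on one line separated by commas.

enelran, wekepdif

The pattern is voicing of the final sound: -dif when the stem ends in a voiceless consonant (*jomudis*, *gaop*, *burpak*); -ran when the stem ends in a voiced consonant (*lofalun*, *livab*, *il*); -udu when the stem ends in a vowel (*umio*, *sujei*).
*enel*: final sound = /l/, a voiced consonant → -ran → *enelran*.
The final sound of *wekep* is /p/, which is a voiceless consonant, so the suffix is -dif, giving *wekepdif*.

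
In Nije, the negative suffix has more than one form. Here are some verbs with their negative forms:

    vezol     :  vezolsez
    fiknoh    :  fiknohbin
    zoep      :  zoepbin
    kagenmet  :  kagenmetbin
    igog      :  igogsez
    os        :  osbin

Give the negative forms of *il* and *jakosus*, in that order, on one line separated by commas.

ilsez, jakosusbin

The pattern is voicing of the final consonant: -bin when the stem ends in a voiceless consonant (*fiknoh*, *zoep*, *kagenmet*, *os*); -sez when the stem ends in a voiced consonant (*vezol*, *igog*).
*il*: final consonant = /l/, voiced → -sez → *ilsez*.
Since the final consonant of *jakosus* is /s/ (voiceless), it takes -bin, giving *jakosusbin*.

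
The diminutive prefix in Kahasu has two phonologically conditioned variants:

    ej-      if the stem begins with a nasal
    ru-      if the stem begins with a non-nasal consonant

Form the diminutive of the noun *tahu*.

Since the first consonant of *tahu* is /t/ (non-nasal), it takes ru-, giving *rutahu*.

rutahu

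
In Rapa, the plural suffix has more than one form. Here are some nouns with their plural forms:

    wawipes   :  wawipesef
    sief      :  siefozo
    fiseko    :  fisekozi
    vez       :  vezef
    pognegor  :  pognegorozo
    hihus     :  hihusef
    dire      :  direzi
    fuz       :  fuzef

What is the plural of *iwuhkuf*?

The alternation tracks the final sound of the stem — -ef when the stem ends in a sibilant (*wawipes*, *vez*, *hihus*, *fuz*); -ozo when the stem ends in a non-sibilant consonant (*sief*, *pognegor*); -zi when the stem ends in a vowel (*fiseko*, *dire*).
*iwuhkuf* — final sound /f/ (a non-sibilant consonant) → -ozo → *iwuhkufozo*.

iwuhkufozo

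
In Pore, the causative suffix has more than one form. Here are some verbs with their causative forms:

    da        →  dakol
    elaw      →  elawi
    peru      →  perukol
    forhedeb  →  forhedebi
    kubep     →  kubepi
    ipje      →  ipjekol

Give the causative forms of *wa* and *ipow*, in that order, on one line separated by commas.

wakol, ipowi

Looking at the final sound of each stem: -i when the stem ends in a consonant (*elaw*, *forhedeb*, *kubep*); -kol when the stem ends in a vowel (*da*, *peru*, *ipje*).
The final sound of *wa* is /a/, which is a vowel, so the suffix is -kol, giving *wakol*.
The final sound of *ipow* is /w/, which is a consonant, so the suffix is -i, giving *ipowi*.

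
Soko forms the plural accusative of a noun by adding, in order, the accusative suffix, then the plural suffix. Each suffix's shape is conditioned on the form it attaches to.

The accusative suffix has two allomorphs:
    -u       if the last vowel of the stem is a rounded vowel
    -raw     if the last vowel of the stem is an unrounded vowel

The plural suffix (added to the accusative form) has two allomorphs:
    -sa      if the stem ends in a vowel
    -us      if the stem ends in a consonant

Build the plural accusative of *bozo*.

bozousa

The last vowel of *bozo* is /o/, which is a rounded vowel, so the accusative suffix is -u, giving *bozou*.
The final sound of the accusative form *bozou* is /u/, which is a vowel, so the plural suffix is -sa, giving *bozousa*.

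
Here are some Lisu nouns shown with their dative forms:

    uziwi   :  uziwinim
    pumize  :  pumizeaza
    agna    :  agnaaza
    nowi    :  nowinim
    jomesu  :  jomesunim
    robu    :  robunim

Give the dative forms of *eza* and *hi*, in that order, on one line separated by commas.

Looking at the last vowel of each stem: -nim when the last vowel of the stem is a high vowel (*uziwi*, *nowi*, *jomesu*, *robu*); -aza when the last vowel of the stem is a non-high vowel (*pumize*, *agna*).
Since the last vowel of *eza* is /a/ (a non-high vowel), it takes -aza, giving *ezaaza*.
*hi*: last vowel = /i/, a high vowel → -nim → *hinim*.

ezaaza, hinim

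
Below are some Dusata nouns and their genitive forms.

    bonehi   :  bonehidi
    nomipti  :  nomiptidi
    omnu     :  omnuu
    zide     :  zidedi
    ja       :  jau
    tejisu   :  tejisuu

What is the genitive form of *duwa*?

The pattern is front/back vowel harmony: -di when the last vowel of the stem is a front vowel (*bonehi*, *nomipti*, *zide*); -u when the last vowel of the stem is a back vowel (*omnu*, *ja*, *tejisu*).
*duwa*: last vowel = /a/, a back vowel → -u → *duwau*.

duwau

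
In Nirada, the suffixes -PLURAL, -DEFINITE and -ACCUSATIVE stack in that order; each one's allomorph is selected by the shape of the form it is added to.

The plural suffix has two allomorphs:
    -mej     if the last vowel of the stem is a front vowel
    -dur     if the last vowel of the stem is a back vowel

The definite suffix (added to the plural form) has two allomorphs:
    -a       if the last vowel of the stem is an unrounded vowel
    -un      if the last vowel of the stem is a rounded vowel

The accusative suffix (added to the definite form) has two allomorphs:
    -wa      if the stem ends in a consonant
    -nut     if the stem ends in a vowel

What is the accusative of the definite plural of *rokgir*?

rokgirmejanut

*rokgir* — last vowel /i/ (a front vowel) → -mej → *rokgirmej*.
Since the last vowel of the plural form *rokgirmej* is /e/ (an unrounded vowel), it takes -a, giving *rokgirmeja*.
The final sound of the definite form *rokgirmeja* is /a/, which is a vowel, so the accusative suffix is -nut, giving *rokgirmejanut*.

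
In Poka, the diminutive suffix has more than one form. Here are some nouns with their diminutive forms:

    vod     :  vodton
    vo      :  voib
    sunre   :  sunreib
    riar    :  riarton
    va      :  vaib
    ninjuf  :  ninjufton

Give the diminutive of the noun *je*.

jeib

The suffix is conditioned by the final sound: -ton when the stem ends in a consonant (*vod*, *riar*, *ninjuf*); -ib when the stem ends in a vowel (*vo*, *sunre*, *va*).
*je* — final sound /e/ (a vowel) → -ib → *jeib*.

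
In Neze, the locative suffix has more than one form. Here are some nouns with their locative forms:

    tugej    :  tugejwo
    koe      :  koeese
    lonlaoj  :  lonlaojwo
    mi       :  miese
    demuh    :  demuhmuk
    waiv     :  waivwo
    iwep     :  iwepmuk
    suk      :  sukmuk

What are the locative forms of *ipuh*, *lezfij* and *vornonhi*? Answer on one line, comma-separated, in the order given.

The suffix is conditioned by the final sound: -muk when the stem ends in a voiceless consonant (*demuh*, *iwep*, *suk*); -wo when the stem ends in a voiced consonant (*tugej*, *lonlaoj*, *waiv*); -ese when the stem ends in a vowel (*koe*, *mi*).
Since the final sound of *ipuh* is /h/ (a voiceless consonant), it takes -muk, giving *ipuhmuk*.
*lezfij* — final sound /j/ (a voiced consonant) → -wo → *lezfijwo*.
The final sound of *vornonhi* is /i/, which is a vowel, so the suffix is -ese, giving *vornonhiese*.

ipuhmuk, lezfijwo, vornonhiese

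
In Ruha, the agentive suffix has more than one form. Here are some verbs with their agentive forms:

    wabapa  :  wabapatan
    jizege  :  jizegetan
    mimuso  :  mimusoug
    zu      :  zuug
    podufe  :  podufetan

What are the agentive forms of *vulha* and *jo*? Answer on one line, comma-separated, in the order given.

The suffix is conditioned by the last vowel: -ug when the last vowel of the stem is a rounded vowel (*mimuso*, *zu*); -tan when the last vowel of the stem is an unrounded vowel (*wabapa*, *jizege*, *podufe*).
*vulha*: last vowel = /a/, an unrounded vowel → -tan → *vulhatan*.
*jo*: last vowel = /o/, a rounded vowel → -ug → *joug*.

vulhatan, joug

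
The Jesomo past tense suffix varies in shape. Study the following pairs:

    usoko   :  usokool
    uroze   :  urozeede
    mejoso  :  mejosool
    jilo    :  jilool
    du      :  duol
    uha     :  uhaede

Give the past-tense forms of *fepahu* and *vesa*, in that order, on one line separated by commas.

fepahuol, vesaede

Looking at the last vowel of each stem: -ol when the last vowel of the stem is a rounded vowel (*usoko*, *mejoso*, *jilo*, *du*); -ede when the last vowel of the stem is an unrounded vowel (*uroze*, *uha*).
*fepahu*: last vowel = /u/, a rounded vowel → -ol → *fepahuol*.
*vesa* — last vowel /a/ (an unrounded vowel) → -ede → *vesaede*.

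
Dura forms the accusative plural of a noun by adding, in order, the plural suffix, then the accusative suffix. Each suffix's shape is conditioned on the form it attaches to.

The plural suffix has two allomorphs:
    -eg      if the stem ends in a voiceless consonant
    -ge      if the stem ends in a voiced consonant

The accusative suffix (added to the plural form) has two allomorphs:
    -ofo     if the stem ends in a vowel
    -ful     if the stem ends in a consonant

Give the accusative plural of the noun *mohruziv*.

mohruzivgeofo

*mohruziv* — final consonant /v/ (voiced) → -ge → *mohruzivge*.
The plural form *mohruzivge*: final sound = /e/, a vowel → -ofo → *mohruzivgeofo*.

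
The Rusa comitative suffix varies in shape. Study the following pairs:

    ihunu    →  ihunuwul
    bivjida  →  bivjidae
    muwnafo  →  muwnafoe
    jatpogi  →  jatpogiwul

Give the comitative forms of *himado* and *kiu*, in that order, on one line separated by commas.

The alternation tracks the last vowel of the stem — -wul when the last vowel of the stem is a high vowel (*ihunu*, *jatpogi*); -e when the last vowel of the stem is a non-high vowel (*bivjida*, *muwnafo*).
The last vowel of *himado* is /o/, which is a non-high vowel, so the suffix is -e, giving *himadoe*.
*kiu*: last vowel = /u/, a high vowel → -wul → *kiuwul*.

himadoe, kiuwul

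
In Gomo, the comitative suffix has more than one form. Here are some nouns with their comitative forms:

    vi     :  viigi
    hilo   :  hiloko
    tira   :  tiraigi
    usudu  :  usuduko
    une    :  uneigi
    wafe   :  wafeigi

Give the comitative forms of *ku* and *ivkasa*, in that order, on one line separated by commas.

kuko, ivkasaigi

The pattern is rounding harmony: -ko when the last vowel of the stem is a rounded vowel (*hilo*, *usudu*); -igi when the last vowel of the stem is an unrounded vowel (*vi*, *tira*, *une*, *wafe*).
*ku*: last vowel = /u/, a rounded vowel → -ko → *kuko*.
Since the last vowel of *ivkasa* is /a/ (an unrounded vowel), it takes -igi, giving *ivkasaigi*.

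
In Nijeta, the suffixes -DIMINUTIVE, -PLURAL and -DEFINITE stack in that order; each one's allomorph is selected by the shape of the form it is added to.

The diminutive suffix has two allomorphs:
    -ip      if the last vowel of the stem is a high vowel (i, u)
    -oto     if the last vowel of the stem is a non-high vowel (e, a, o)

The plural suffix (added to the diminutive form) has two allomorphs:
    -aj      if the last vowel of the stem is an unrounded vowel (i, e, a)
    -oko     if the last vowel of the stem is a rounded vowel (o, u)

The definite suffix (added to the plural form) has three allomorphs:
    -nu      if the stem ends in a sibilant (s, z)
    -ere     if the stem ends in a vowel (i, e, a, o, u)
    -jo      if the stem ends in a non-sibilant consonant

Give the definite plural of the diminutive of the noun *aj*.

Since the last vowel of *aj* is /a/ (a non-high vowel), it takes -oto, giving *ajoto*.
The diminutive form *ajoto*: last vowel = /o/, a rounded vowel → -oko → *ajotooko*.
Since the final sound of the plural form *ajotooko* is /o/ (a vowel), it takes -ere, giving *ajotookoere*.

ajotookoere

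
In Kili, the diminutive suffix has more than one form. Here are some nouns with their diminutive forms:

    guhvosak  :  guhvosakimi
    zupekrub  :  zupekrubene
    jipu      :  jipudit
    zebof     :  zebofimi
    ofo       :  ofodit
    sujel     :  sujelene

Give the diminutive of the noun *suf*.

sufimi

The alternation tracks the final sound of the stem — -imi when the stem ends in a voiceless consonant (*guhvosak*, *zebof*); -ene when the stem ends in a voiced consonant (*zupekrub*, *sujel*); -dit when the stem ends in a vowel (*jipu*, *ofo*).
Since the final sound of *suf* is /f/ (a voiceless consonant), it takes -imi, giving *sufimi*.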